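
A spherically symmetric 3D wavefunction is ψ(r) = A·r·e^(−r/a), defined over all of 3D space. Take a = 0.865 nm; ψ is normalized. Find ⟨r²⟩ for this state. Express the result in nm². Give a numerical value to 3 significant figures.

⟨r^2⟩ ≈ 5.61 nm^2

The expectation value is the |ψ|²-weighted average of r^2: ∫ r^2|ψ|² 4πr² dr.
Recall ∫₀^∞ r^m e^(−r/β) dr = m!·β^(m+1), since the A² factors cancel between numerator and denominator, ⟨r²⟩ = 15·a^2/2.
With a = 0.865, ⟨r^2⟩ = 5.612.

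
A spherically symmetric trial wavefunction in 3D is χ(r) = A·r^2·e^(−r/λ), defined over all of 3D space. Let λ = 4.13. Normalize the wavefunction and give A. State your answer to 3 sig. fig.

A ≈ 0.000831

Require ∫ |χ|² 4πr² dr = 1 over the whole domain.
∫|χ|² 4πr² dr = A²·(45·π·λ^7/2).
Setting this equal to 1 gives A² = 1/(45·π·λ^7/2).
With λ = 4.13: A² = 6.903E-7 and A = 0.0008308.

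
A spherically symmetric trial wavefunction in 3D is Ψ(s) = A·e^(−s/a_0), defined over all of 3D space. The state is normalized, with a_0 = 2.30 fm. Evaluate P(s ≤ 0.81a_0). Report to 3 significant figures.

P = ∫ |Ψ|² 4πs² ds over s ≤ 0.81a_0.
Normalization gives A² = 1/(π·a_0^3).
Substituting u = s/a_0, A², 4π and the length scale all cancel in the ratio: P = ∫_{0}^{0.81} u^2·e^(-2·u) du / ∫_{0}^{∞} u^2·e^(-2·u) du.
An antiderivative of u^2·e^(-2·u) is -(2·u^2 + 2·u + 1)·e^(-2·u)/4; evaluating from 0 to 0.81 gives ≈ 0.055456, while the full integral is 1/4.
This evaluates to P = 0.2218.

P ≈ 0.222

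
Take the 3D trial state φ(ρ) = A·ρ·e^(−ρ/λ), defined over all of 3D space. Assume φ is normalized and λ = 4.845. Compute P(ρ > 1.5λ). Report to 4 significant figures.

P ≈ 0.8153

Integrate the radial probability density 4πρ²|φ|² over ρ > 1.5λ.
Normalization gives A² = 1/(3·π·λ^5).
Let u = ρ/λ; then A², 4π and the length scale all cancel, so P = ∫_{1.5}^{∞} u^4·e^(-2·u) du ÷ ∫_{0}^{∞} u^4·e^(-2·u) du.
With ∫ u^4·e^(-2·u) du = -(u^4/2 + u^3 + 3·u^2/2 + 3·u/2 + 3/4)·e^(-2·u) + C, the region integral is 393·e^(-3)/32 and the full one is 3/4.
This evaluates to P = 0.81526.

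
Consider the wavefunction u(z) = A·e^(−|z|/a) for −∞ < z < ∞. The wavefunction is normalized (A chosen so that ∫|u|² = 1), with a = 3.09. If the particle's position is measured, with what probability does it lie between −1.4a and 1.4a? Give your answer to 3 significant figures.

P ≈ 0.939

P = ∫_{−1.4a}^{1.4a} |u(z)|² dz.
The normalization integral ∫|u|²dz over the whole domain equals a·A², and A² cancels in the ratio.
By symmetry take twice the z ≥ 0 contribution in numerator and denominator; the 2's cancel. Substituting t = z/a, A² and the length scale cancel in the ratio: P = ∫_{0}^{1.4} e^(-2·t) dt / ∫_{0}^{∞} e^(-2·t) dt.
Using ∫ e^(-2·t) dt = -e^(-2·t)/2, the numerator is 1/2 - e^(-14/5)/2 and the denominator is 1/2.
This works out to P = 0.9392.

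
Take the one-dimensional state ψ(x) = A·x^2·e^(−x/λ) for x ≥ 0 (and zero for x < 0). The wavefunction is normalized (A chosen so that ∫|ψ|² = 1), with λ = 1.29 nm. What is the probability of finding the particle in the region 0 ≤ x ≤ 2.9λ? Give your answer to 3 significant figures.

P ≈ 0.687

|ψ|² is the probability density, so P = ∫_{0}^{2.9λ} |ψ|² dx.
Since A² = 1/(3·λ^5/4), this is the region integral divided by the full normalization integral.
Let u = x/λ; then A² and the length scale cancel, so P = ∫_{0}^{2.9} u^4·e^(-2·u) du ÷ ∫_{0}^{∞} u^4·e^(-2·u) du.
With ∫ u^4·e^(-2·u) du = -(u^4/2 + u^3 + 3·u^2/2 + 3·u/2 + 3/4)·e^(-2·u) + C, the region integral is ≈ 0.51546 and the full one is 3/4.
Evaluating gives P = 0.6873.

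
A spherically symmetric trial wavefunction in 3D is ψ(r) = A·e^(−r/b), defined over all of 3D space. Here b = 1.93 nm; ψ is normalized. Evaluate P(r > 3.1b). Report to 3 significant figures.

P = ∫ |ψ|² 4πr² dr over r > 3.1b.
A² is fixed by ∫₀^∞ 4πr²|ψ|² dr = 1, i.e. A² = (π·b^3)^(−1).
Substituting u = r/b, A², 4π and the length scale all cancel in the ratio: P = ∫_{3.1}^{∞} u^2·e^(-2·u) du / ∫_{0}^{∞} u^2·e^(-2·u) du.
An antiderivative of u^2·e^(-2·u) is -(2·u^2 + 2·u + 1)·e^(-2·u)/4; evaluating from 3.1 to ∞ gives 1321·e^(-31/5)/200, while the full integral is 1/4.
This evaluates to P = 0.05362.

P ≈ 0.0536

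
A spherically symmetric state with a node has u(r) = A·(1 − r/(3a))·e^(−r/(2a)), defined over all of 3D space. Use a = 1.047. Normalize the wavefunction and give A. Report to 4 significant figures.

Require ∫ |u|² 4πr² dr = 1 over the whole domain.
The angular integral contributes 4π, leaving ∫₀^∞ r²|u|² dr.
With ∫₀^∞ r^4 e^(−αr) dr = 4!/α^5, the integral (without the A² prefactor) comes out to 8·π·a^3/3.
So A² = (8·π·a^3/3)^(−1).
Substituting a = 1.047 gives A² = 0.10400, so A = 0.32249.

A ≈ 0.3225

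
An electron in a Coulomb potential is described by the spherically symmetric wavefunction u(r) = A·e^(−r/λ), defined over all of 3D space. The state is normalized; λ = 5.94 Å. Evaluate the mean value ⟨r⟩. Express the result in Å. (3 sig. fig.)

⟨r⟩ = ∫ r |u|² 4πr² dr over the full domain.
Since the A² factors cancel between numerator and denominator, ⟨r⟩ = 3·λ/2.
Putting λ = 5.94 gives 8.910.

⟨r⟩ ≈ 8.91 Å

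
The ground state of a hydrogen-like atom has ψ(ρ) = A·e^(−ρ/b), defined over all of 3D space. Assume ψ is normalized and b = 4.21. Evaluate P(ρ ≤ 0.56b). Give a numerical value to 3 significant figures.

Integrate the radial probability density 4πρ²|ψ|² over ρ ≤ 0.56b.
Normalization gives A² = 1/(π·b^3).
Substituting u = ρ/b, A², 4π and the length scale all cancel in the ratio: P = ∫_{0}^{0.56} u^2·e^(-2·u) du / ∫_{0}^{∞} u^2·e^(-2·u) du.
Using ∫ u^2·e^(-2·u) du = -(2·u^2 + 2·u + 1)·e^(-2·u)/4, the numerator is 1/4 - 1717·e^(-28/25)/2500 and the denominator is 1/4.
The region integral divided by the full integral gives P = 0.1036.

P ≈ 0.104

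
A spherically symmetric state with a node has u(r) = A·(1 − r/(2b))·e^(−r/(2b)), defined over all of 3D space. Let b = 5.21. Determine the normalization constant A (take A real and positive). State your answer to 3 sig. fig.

A ≈ 0.0168

We need A² ∫|f|² 4πr² dr = 1, taking the integral from 0 to ∞.
Using ∫₀^∞ rⁿ e^(−αr) dr = n!/αⁿ⁺¹, the integral (without the A² prefactor) comes out to 8·π·b^3.
Hence A² = 1/[8·π·b^3].
Plugging in b = 5.21 yields A = 0.01677.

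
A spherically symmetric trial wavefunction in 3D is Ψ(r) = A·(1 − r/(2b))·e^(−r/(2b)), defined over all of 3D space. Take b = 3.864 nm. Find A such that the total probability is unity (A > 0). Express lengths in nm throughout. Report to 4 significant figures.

Require ∫ |Ψ|² 4πr² dr = 1 over the whole domain.
In 3D with spherical symmetry the volume element is 4πr² dr.
Recall ∫₀^∞ r^m e^(−r/β) dr = m!·β^(m+1), ∫|Ψ|² 4πr² dr = A²·(8·π·b^3).
Plugging in b = 3.864 yields A = 0.026262.

A ≈ 0.02626 nm^(-3/2)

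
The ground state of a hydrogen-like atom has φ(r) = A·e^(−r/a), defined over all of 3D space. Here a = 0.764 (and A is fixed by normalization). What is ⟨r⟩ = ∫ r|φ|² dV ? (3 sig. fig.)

By definition ⟨r⟩ = ∫ r |φ(r)|² 4πr² dr.
Evaluating both integrals, ⟨r⟩ = 3·a/2.
With a = 0.764, ⟨r⟩ = 1.146.

⟨r⟩ ≈ 1.15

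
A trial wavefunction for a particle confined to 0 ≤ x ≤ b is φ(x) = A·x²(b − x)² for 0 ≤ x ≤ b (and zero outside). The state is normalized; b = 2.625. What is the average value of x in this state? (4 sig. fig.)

⟨x⟩ ≈ 1.313

⟨x⟩ = ∫ x |φ|² dx over the full domain.
The ratio of the moment integral to the normalization integral gives ⟨x⟩ = b/2.
Putting b = 2.625 gives 1.3125.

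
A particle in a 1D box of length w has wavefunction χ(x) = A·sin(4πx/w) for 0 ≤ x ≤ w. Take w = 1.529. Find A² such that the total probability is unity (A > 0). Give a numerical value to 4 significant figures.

We need A² ∫|f|² dx = 1, taking the integral from 0 to w.
With ∫₀^w sin²(nπx/w) dx = w/2, with χ = A·sin(4πx/w), the integral evaluates to A²·[w/2].
Setting this equal to 1 gives A² = 1/(w/2).
Substituting w = 1.529 gives A² = 1.3080, so A = 1.1437.

A^2 ≈ 1.308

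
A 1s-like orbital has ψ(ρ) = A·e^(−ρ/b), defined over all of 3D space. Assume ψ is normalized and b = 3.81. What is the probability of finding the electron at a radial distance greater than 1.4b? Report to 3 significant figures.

P ≈ 0.469

P = ∫ |ψ|² 4πρ² dρ over ρ > 1.4b.
Normalization gives A² = 1/(π·b^3).
Substituting u = ρ/b, A², 4π and the length scale all cancel in the ratio: P = ∫_{1.4}^{∞} u^2·e^(-2·u) du / ∫_{0}^{∞} u^2·e^(-2·u) du.
With ∫ u^2·e^(-2·u) du = -(2·u^2 + 2·u + 1)·e^(-2·u)/4 + C, the region integral is 193·e^(-14/5)/100 and the full one is 1/4.
The region integral divided by the full integral gives P = 0.4695.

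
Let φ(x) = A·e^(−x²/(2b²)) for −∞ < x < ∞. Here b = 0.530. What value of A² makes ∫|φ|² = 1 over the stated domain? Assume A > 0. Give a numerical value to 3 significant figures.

We need A² ∫|f|² dx = 1, taking the integral from −∞ to ∞.
With ∫_{−∞}^{∞} x^(2m) e^(−αx²) dx = (2m−1)!!·√π / (2^m α^(m+1/2)), carrying out the integral gives A² · √(π)·b.
Setting this equal to 1 gives A² = 1/(√(π)·b).
Plugging in b = 0.530 yields A = 1.032.

A^2 ≈ 1.06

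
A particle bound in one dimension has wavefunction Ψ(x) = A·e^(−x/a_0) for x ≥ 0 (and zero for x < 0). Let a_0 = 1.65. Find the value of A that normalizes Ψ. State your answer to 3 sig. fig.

We need A² ∫|f|² dx = 1, taking the integral from 0 to ∞.
With Ψ = A·e^(−x/a_0), the integral evaluates to A²·[a_0/2].
Hence A² = 1/[a_0/2].
With a_0 = 1.65: A² = 1.212 and A = 1.101.

A ≈ 1.10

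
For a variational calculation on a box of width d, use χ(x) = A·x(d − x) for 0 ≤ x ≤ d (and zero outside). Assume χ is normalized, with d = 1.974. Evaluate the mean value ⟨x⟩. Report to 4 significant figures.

⟨x⟩ ≈ 0.9870

The expectation value is the |χ|²-weighted average of x: ∫ x|χ|² dx.
Expanding the polynomial and integrating term by term, evaluating both integrals, ⟨x⟩ = d/2.
Putting d = 1.974 gives 0.98700.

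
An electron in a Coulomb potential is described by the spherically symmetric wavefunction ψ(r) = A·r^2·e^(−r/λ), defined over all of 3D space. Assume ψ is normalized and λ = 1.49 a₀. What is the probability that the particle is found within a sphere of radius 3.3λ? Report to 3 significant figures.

P = ∫ |ψ|² 4πr² dr over r ≤ 3.3λ.
The full normalization integral is A²·[45·π·λ^7/2] = 1, fixing A².
Let u = r/λ; then A², 4π and the length scale all cancel, so P = ∫_{0}^{3.3} u^6·e^(-2·u) du ÷ ∫_{0}^{∞} u^6·e^(-2·u) du.
An antiderivative of u^6·e^(-2·u) is -(4·u^6 + 12·u^5 + 30·u^4 + 60·u^3 + 90·u^2 + 90·u + 45)·e^(-2·u)/8; evaluating from 0 to 3.3 gives ≈ 2.7515, while the full integral is 45/8.
The region integral divided by the full integral gives P = 0.4892.

P ≈ 0.489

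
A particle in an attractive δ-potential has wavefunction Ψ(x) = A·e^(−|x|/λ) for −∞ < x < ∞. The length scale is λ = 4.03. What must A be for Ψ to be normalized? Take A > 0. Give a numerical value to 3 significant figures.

A ≈ 0.498

The normalization condition is ∫|Ψ|² dx = 1 from −∞ to ∞.
Recall ∫₀^∞ x^m e^(−x/β) dx = m!·β^(m+1), ∫|Ψ|² dx = A²·(λ).
So A² = (λ)^(−1).
Substituting λ = 4.03 gives A² = 0.2481, so A = 0.4981.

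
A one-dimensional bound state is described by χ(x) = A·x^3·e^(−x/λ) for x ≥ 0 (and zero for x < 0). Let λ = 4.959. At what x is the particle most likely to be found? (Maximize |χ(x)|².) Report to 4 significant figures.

x ≈ 14.88

Differentiate |χ(x)|² with respect to x and set to zero.
This gives x = 3·λ.
With λ = 4.959, the most probable position is 14.877.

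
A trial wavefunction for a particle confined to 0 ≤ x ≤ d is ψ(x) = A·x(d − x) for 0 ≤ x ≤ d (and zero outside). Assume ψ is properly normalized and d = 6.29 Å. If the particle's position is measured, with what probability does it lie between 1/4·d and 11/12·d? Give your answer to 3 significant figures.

The probability is P = ∫ |ψ|² dx over [1/4·d, 11/12·d].
The normalization integral ∫|ψ|²dx over the whole domain equals d^5/30·A², and A² cancels in the ratio.
Let u = x/d; then A² and the length scale cancel, so P = ∫_{1/4}^{11/12} u^2·(1 - u)^2 du ÷ ∫_{0}^{1} u^2·(1 - u)^2 du.
An antiderivative of u^2·(1 - u)^2 is u^3·(6·u^2 - 15·u + 10)/30; evaluating from 1/4 to 11/12 gives ≈ 0.029713, while the full integral is 1/30.
This works out to P = 4621/5184.

P ≈ 0.891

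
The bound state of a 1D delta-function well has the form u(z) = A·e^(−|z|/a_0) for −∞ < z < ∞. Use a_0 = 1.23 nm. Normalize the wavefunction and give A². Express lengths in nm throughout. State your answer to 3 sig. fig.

A^2 ≈ 0.813 nm^(-1)

Normalization requires ∫|u|² dz = 1, integrated from −∞ to ∞.
With ∫₀^∞ z^0 e^(−αz) dz = 0!/α^1, the integral (without the A² prefactor) comes out to a_0.
So A² = (a_0)^(−1).
Substituting a_0 = 1.23 gives A² = 0.8130, so A = 0.9017.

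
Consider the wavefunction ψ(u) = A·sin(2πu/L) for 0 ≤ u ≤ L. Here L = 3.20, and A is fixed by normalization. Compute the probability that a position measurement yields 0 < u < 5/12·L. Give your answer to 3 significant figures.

P = ∫_{0}^{5/12·L} |ψ(u)|² du.
Since A² = 1/(L/2), this is the region integral divided by the full normalization integral.
Substituting t = u/L, A² and the length scale cancel in the ratio: P = ∫_{0}^{5/12} sin(2·π·t)^2 dt / ∫_{0}^{1} sin(2·π·t)^2 dt.
An antiderivative of sin(2·π·t)^2 is t/2 - sin(4·π·t)/(8·π); evaluating from 0 to 5/12 gives √(3)/(16·π) + 5/24, while the full integral is 1/2.
The result is P = √(3)/(8·π) + 5/12.

P ≈ 0.486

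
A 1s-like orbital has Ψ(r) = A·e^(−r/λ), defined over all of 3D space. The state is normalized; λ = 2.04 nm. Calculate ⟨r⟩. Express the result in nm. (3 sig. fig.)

⟨r⟩ ≈ 3.06 nm

⟨r⟩ = ∫ r |Ψ|² 4πr² dr over the full domain.
With ∫₀^∞ r^3 e^(−αr) dr = 3!/α^4, the ratio of the moment integral to the normalization integral gives ⟨r⟩ = 3·λ/2.
Putting λ = 2.04 gives 3.060.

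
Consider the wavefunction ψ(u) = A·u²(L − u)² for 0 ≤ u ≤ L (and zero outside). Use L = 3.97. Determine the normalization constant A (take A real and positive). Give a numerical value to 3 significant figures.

A ≈ 0.0507

Normalization requires ∫|ψ|² du = 1, integrated from 0 to L.
Expanding the polynomial and integrating term by term, the integral (without the A² prefactor) comes out to L^9/630.
So A² = (L^9/630)^(−1).
Plugging in L = 3.97 yields A = 0.05071.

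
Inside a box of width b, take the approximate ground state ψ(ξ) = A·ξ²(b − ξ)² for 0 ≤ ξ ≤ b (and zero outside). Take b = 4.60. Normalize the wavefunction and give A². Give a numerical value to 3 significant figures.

Require ∫ |ψ|² dξ = 1 over the whole domain.
The integral (without the A² prefactor) comes out to b^9/630.
Setting this equal to 1 gives A² = 1/(b^9/630).
Substituting b = 4.60 gives A² = 0.0006832, so A = 0.02614.

A^2 ≈ 0.000683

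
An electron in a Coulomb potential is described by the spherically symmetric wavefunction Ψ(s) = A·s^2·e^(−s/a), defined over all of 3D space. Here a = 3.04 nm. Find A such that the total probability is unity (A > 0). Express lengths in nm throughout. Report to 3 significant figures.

The normalization condition is ∫|Ψ|² 4πs² ds = 1 from 0 to ∞.
In 3D with spherical symmetry the volume element is 4πs² ds.
With Ψ = A·s^2·e^(−s/a), the integral evaluates to A²·[45·π·a^7/2].
So A² = (45·π·a^7/2)^(−1).
With a = 3.04: A² = 0.000005896 and A = 0.002428.

A ≈ 0.00243 nm^(-7/2)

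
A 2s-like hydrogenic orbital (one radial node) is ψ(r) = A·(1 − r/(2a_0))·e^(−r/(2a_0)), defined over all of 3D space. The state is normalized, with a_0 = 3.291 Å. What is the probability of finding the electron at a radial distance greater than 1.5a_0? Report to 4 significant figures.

P ≈ 0.9500

With dV = 4πr²dr, the probability is ∫|ψ|² dV over r > 1.5a_0.
A² is fixed by ∫₀^∞ 4πr²|ψ|² dr = 1, i.e. A² = (8·π·a_0^3)^(−1).
In terms of u = r/a_0 (A², 4π and the length scale all cancel between numerator and denominator), P = [∫_{1.5}^{∞} u^2·(1 - u/2)^2·e^(-u) du] / [∫_{0}^{∞} u^2·(1 - u/2)^2·e^(-u) du].
With ∫ u^2·(1 - u/2)^2·e^(-u) du = -(u^4/4 + u^2 + 2·u + 2)·e^(-u) + C, the region integral is 545·e^(-3/2)/64 and the full one is 2.
This evaluates to P = 0.95005.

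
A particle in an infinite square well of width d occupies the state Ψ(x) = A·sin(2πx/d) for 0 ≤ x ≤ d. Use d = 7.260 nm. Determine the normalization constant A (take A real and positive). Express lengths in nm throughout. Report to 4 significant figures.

A ≈ 0.5249 nm^(-1/2)

Require ∫ |Ψ|² dx = 1 over the whole domain.
∫|Ψ|² dx = A²·(d/2).
Substituting d = 7.260 gives A² = 0.27548, so A = 0.52486.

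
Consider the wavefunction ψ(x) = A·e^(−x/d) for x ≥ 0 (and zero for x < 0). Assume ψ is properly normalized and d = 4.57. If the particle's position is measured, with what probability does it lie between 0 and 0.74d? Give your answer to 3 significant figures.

P = ∫_{0}^{0.74d} |ψ(x)|² dx.
With A² fixed by ∫|ψ|² = 1, i.e. A² = (d/2)^(−1), substitute and integrate.
Substituting u = x/d, A² and the length scale cancel in the ratio: P = ∫_{0}^{0.74} e^(-2·u) du / ∫_{0}^{∞} e^(-2·u) du.
An antiderivative of e^(-2·u) is -e^(-2·u)/2; evaluating from 0 to 0.74 gives 1/2 - e^(-37/25)/2, while the full integral is 1/2.
Evaluating gives P = 0.7724.

P ≈ 0.772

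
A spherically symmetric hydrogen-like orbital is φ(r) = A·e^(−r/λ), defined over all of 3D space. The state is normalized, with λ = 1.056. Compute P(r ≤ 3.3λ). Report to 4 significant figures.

P ≈ 0.9600

With dV = 4πr²dr, the probability is ∫|φ|² dV over r ≤ 3.3λ.
Normalization gives A² = 1/(π·λ^3).
In terms of u = r/λ (A², 4π and the length scale all cancel between numerator and denominator), P = [∫_{0}^{3.3} u^2·e^(-2·u) du] / [∫_{0}^{∞} u^2·e^(-2·u) du].
With ∫ u^2·e^(-2·u) du = -(2·u^2 + 2·u + 1)·e^(-2·u)/4 + C, the region integral is 1/4 - 1469·e^(-33/5)/200 and the full one is 1/4.
Taking the ratio yields P = 0.96003.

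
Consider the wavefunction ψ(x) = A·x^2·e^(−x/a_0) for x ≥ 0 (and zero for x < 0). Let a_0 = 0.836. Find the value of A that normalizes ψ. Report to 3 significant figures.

Normalization requires ∫|ψ|² dx = 1, integrated from 0 to ∞.
Carrying out the integral gives A² · 3·a_0^5/4.
Setting this equal to 1 gives A² = 1/(3·a_0^5/4).
Substituting a_0 = 0.836 gives A² = 3.265, so A = 1.807.

A ≈ 1.81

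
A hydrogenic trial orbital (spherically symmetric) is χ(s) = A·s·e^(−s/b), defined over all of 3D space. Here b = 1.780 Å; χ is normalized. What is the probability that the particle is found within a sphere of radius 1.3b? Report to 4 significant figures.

P ≈ 0.1226

P = ∫ |χ|² 4πs² ds over s ≤ 1.3b.
A² is fixed by ∫₀^∞ 4πs²|χ|² ds = 1, i.e. A² = (3·π·b^5)^(−1).
Let u = s/b; then A², 4π and the length scale all cancel, so P = ∫_{0}^{1.3} u^4·e^(-2·u) du ÷ ∫_{0}^{∞} u^4·e^(-2·u) du.
An antiderivative of u^4·e^(-2·u) is -(u^4/2 + u^3 + 3·u^2/2 + 3·u/2 + 3/4)·e^(-2·u); evaluating from 0 to 1.3 gives ≈ 0.0919324, while the full integral is 3/4.
Taking the ratio yields P = 0.12258.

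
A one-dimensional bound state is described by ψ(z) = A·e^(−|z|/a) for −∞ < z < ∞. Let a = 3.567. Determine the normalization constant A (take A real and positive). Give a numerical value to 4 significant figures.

We need A² ∫|f|² dz = 1, taking the integral from −∞ to ∞.
With ψ = A·e^(−|z|/a), the integral evaluates to A²·[a].
So A² = (a)^(−1).
Substituting a = 3.567 gives A² = 0.28035, so A = 0.52948.

A ≈ 0.5295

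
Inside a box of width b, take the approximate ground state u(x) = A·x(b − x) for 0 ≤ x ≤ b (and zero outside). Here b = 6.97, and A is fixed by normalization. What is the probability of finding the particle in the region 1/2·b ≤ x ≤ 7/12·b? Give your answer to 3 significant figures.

P ≈ 0.153

P = ∫_{1/2·b}^{7/12·b} |u(x)|² dx.
Since A² = 1/(b^5/30), this is the region integral divided by the full normalization integral.
In terms of t = x/b (A² and the length scale cancel between numerator and denominator), P = [∫_{1/2}^{7/12} t^2·(1 - t)^2 dt] / [∫_{0}^{1} t^2·(1 - t)^2 dt].
With ∫ t^2·(1 - t)^2 dt = t^3·(6·t^2 - 15·t + 10)/30 + C, the region integral is ≈ 0.0051127 and the full one is 1/30.
The result is P = 0.1534.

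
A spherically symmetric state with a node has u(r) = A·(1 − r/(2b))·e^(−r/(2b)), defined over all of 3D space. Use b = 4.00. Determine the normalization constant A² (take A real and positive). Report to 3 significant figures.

We need A² ∫|f|² 4πr² dr = 1, taking the integral from 0 to ∞.
(Spherical symmetry: dV = 4πr² dr.)
With ∫₀^∞ r^4 e^(−αr) dr = 4!/α^5, carrying out the integral gives A² · 8·π·b^3.
So A² = (8·π·b^3)^(−1).
Substituting b = 4.00 gives A² = 0.0006217, so A = 0.02493.

A^2 ≈ 0.000622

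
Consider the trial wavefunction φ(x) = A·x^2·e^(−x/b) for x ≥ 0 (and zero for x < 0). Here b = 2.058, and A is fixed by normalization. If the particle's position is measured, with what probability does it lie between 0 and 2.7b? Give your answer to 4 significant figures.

P ≈ 0.6267

|φ|² is the probability density, so P = ∫_{0}^{2.7b} |φ|² dx.
Since A² = 1/(3·b^5/4), this is the region integral divided by the full normalization integral.
Substituting u = x/b, A² and the length scale cancel in the ratio: P = ∫_{0}^{2.7} u^4·e^(-2·u) du / ∫_{0}^{∞} u^4·e^(-2·u) du.
An antiderivative of u^4·e^(-2·u) is -(u^4/2 + u^3 + 3·u^2/2 + 3·u/2 + 3/4)·e^(-2·u); evaluating from 0 to 2.7 gives ≈ 0.470017, while the full integral is 3/4.
This works out to P = 0.62669.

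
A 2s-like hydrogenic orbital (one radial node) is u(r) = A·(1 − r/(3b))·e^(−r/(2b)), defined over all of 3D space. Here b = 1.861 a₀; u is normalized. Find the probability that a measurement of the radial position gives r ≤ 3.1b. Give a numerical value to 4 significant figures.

With dV = 4πr²dr, the probability is ∫|u|² dV over r ≤ 3.1b.
Normalization gives A² = 1/(8·π·b^3/3).
Let t = r/b; then A², 4π and the length scale all cancel, so P = ∫_{0}^{3.1} t^2·(1 - t/3)^2·e^(-t) dt ÷ ∫_{0}^{∞} t^2·(1 - t/3)^2·e^(-t) dt.
An antiderivative of t^2·(1 - t/3)^2·e^(-t) is (-t^4 + 2·t^3 - 3·t^2 - 6·t - 6)·e^(-t)/9; evaluating from 0 to 3.1 gives ≈ 0.235195, while the full integral is 2/3.
Taking the ratio yields P = 0.35279.

P ≈ 0.3528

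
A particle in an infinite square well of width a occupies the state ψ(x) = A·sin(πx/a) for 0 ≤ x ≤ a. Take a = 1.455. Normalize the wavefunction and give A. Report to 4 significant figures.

A ≈ 1.172

We need A² ∫|f|² dx = 1, taking the integral from 0 to a.
Using sin²θ = (1 − cos 2θ)/2, ∫|ψ|² dx = A²·(a/2).
Setting this equal to 1 gives A² = 1/(a/2).
With a = 1.455: A² = 1.3746 and A = 1.1724.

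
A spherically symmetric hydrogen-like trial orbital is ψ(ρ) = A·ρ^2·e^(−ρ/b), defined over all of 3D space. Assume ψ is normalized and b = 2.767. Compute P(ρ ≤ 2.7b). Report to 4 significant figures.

P = ∫ |ψ|² 4πρ² dρ over ρ ≤ 2.7b.
A² is fixed by ∫₀^∞ 4πρ²|ψ|² dρ = 1, i.e. A² = (45·π·b^7/2)^(−1).
Substituting u = ρ/b, A², 4π and the length scale all cancel in the ratio: P = ∫_{0}^{2.7} u^6·e^(-2·u) du / ∫_{0}^{∞} u^6·e^(-2·u) du.
An antiderivative of u^6·e^(-2·u) is -(4·u^6 + 12·u^5 + 30·u^4 + 60·u^3 + 90·u^2 + 90·u + 45)·e^(-2·u)/8; evaluating from 0 to 2.7 gives ≈ 1.67810, while the full integral is 45/8.
Taking the ratio yields P = 0.29833.

P ≈ 0.2983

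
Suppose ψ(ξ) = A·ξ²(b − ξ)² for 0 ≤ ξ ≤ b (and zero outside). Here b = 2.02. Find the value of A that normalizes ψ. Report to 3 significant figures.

Normalization requires ∫|ψ|² dξ = 1, integrated from 0 to b.
With ψ = A·ξ²(b − ξ)², the integral evaluates to A²·[b^9/630].
With b = 2.02: A² = 1.125 and A = 1.061.

A ≈ 1.06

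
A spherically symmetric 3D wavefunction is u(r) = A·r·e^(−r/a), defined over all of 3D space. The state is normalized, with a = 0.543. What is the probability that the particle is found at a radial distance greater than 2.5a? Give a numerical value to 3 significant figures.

P ≈ 0.440

With dV = 4πr²dr, the probability is ∫|u|² dV over r > 2.5a.
The full normalization integral is A²·[3·π·a^5] = 1, fixing A².
In terms of t = r/a (A², 4π and the length scale all cancel between numerator and denominator), P = [∫_{2.5}^{∞} t^4·e^(-2·t) dt] / [∫_{0}^{∞} t^4·e^(-2·t) dt].
With ∫ t^4·e^(-2·t) dt = -(t^4/2 + t^3 + 3·t^2/2 + 3·t/2 + 3/4)·e^(-2·t) + C, the region integral is 1569·e^(-5)/32 and the full one is 3/4.
Taking the ratio yields P = 0.4405.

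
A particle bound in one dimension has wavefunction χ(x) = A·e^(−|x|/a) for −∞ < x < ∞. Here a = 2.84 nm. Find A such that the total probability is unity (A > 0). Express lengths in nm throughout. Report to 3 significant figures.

Require ∫ |χ|² dx = 1 over the whole domain.
Recall ∫₀^∞ x^m e^(−x/β) dx = m!·β^(m+1), carrying out the integral gives A² · a.
With a = 2.84: A² = 0.3521 and A = 0.5934.

A ≈ 0.593 nm^(-1/2)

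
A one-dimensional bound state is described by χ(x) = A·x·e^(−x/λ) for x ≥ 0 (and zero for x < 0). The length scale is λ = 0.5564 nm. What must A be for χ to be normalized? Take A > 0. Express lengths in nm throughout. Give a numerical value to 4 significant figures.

The normalization condition is ∫|χ|² dx = 1 from 0 to ∞.
Carrying out the integral gives A² · λ^3/4.
Setting this equal to 1 gives A² = 1/(λ^3/4).
With λ = 0.5564: A² = 23.222 and A = 4.8189.

A ≈ 4.819 nm^(-3/2)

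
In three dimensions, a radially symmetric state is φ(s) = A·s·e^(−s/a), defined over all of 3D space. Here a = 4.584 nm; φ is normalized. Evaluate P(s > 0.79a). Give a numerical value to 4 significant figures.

P ≈ 0.9774

Integrate the radial probability density 4πs²|φ|² over s > 0.79a.
Normalization gives A² = 1/(3·π·a^5).
Substituting u = s/a, A², 4π and the length scale all cancel in the ratio: P = ∫_{0.79}^{∞} u^4·e^(-2·u) du / ∫_{0}^{∞} u^4·e^(-2·u) du.
Using ∫ u^4·e^(-2·u) du = -(u^4/2 + u^3 + 3·u^2/2 + 3·u/2 + 3/4)·e^(-2·u), the numerator is ≈ 0.733053 and the denominator is 3/4.
This evaluates to P = 0.97740.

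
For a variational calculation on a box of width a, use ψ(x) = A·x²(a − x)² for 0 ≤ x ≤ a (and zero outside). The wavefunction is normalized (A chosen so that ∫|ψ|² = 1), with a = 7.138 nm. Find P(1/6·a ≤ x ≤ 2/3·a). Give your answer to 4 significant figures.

P = ∫_{1/6·a}^{2/3·a} |ψ(x)|² dx.
The normalization integral ∫|ψ|²dx over the whole domain equals a^9/630·A², and A² cancels in the ratio.
Substituting u = x/a, A² and the length scale cancel in the ratio: P = ∫_{1/6}^{2/3} u^4·(1 - u)^4 du / ∫_{0}^{1} u^4·(1 - u)^4 du.
Using ∫ u^4·(1 - u)^4 du = u^5·(70·u^4 - 315·u^3 + 540·u^2 - 420·u + 126)/630, the numerator is ≈ 0.00134318 and the denominator is 1/630.
This works out to P = 0.84620.

P ≈ 0.8462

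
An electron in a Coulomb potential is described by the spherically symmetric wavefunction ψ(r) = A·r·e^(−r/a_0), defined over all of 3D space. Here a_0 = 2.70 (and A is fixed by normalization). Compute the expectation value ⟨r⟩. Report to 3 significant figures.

⟨r⟩ ≈ 6.75

⟨r⟩ = ∫ r |ψ|² 4πr² dr over the full domain.
Using ∫₀^∞ rⁿ e^(−αr) dr = n!/αⁿ⁺¹, the ratio of the moment integral to the normalization integral gives ⟨r⟩ = 5·a_0/2.
Putting a_0 = 2.70 gives 6.750.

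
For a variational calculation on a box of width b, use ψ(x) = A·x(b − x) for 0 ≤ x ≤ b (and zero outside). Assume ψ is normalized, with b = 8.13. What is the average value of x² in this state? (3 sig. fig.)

The expectation value is the |ψ|²-weighted average of x^2: ∫ x^2|ψ|² dx.
Expanding the polynomial and integrating term by term, since the A² factors cancel between numerator and denominator, ⟨x²⟩ = 2·b^2/7.
With b = 8.13, ⟨x^2⟩ = 18.88.

⟨x^2⟩ ≈ 18.9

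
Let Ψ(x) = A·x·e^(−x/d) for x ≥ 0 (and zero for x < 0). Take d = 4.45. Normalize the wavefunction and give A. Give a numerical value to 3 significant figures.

A ≈ 0.213

Require ∫ |Ψ|² dx = 1 over the whole domain.
With ∫₀^∞ x^2 e^(−αx) dx = 2!/α^3, carrying out the integral gives A² · d^3/4.
Hence A² = 1/[d^3/4].
With d = 4.45: A² = 0.04539 and A = 0.2131.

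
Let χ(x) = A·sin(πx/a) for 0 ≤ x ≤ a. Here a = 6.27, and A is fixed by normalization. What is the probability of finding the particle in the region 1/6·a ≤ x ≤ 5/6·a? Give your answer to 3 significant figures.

|χ|² is the probability density, so P = ∫_{1/6·a}^{5/6·a} |χ|² dx.
Since A² = 1/(a/2), this is the region integral divided by the full normalization integral.
In terms of u = x/a (A² and the length scale cancel between numerator and denominator), P = [∫_{1/6}^{5/6} sin(π·u)^2 du] / [∫_{0}^{1} sin(π·u)^2 du].
An antiderivative of sin(π·u)^2 is u/2 - sin(2·π·u)/(4·π); evaluating from 1/6 to 5/6 gives √(3)/(4·π) + 1/3, while the full integral is 1/2.
Taking the ratio, P = √(3)/(2·π) + 2/3.

P ≈ 0.942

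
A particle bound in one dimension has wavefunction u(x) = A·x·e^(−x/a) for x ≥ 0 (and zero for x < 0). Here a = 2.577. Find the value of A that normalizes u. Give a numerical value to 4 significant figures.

We need A² ∫|f|² dx = 1, taking the integral from 0 to ∞.
The integral (without the A² prefactor) comes out to a^3/4.
Hence A² = 1/[a^3/4].
Substituting a = 2.577 gives A² = 0.23373, so A = 0.48346.

A ≈ 0.4835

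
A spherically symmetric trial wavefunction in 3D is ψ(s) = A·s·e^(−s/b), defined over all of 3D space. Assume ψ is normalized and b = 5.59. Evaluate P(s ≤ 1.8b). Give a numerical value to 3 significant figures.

With dV = 4πs²ds, the probability is ∫|ψ|² dV over s ≤ 1.8b.
The full normalization integral is A²·[3·π·b^5] = 1, fixing A².
Substituting u = s/b, A², 4π and the length scale all cancel in the ratio: P = ∫_{0}^{1.8} u^4·e^(-2·u) du / ∫_{0}^{∞} u^4·e^(-2·u) du.
With ∫ u^4·e^(-2·u) du = -(u^4/2 + u^3 + 3·u^2/2 + 3·u/2 + 3/4)·e^(-2·u) + C, the region integral is ≈ 0.22017 and the full one is 3/4.
Taking the ratio yields P = 0.2936.

P ≈ 0.294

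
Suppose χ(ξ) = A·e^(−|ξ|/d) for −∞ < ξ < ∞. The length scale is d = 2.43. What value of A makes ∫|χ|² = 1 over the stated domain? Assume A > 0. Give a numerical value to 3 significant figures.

The normalization condition is ∫|χ|² dξ = 1 from −∞ to ∞.
Using ∫₀^∞ ξⁿ e^(−αξ) dξ = n!/αⁿ⁺¹, the integral (without the A² prefactor) comes out to d.
With d = 2.43: A² = 0.4115 and A = 0.6415.

A ≈ 0.642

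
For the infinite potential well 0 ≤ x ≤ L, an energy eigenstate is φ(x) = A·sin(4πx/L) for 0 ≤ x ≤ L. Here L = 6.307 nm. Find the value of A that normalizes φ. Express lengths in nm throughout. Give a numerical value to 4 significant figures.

We need A² ∫|f|² dx = 1, taking the integral from 0 to L.
Carrying out the integral gives A² · L/2.
Substituting L = 6.307 gives A² = 0.31711, so A = 0.56312.

A ≈ 0.5631 nm^(-1/2)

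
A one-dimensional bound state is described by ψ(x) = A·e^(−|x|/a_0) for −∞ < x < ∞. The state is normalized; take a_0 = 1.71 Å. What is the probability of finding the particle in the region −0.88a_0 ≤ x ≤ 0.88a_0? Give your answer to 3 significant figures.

P = ∫_{−0.88a_0}^{0.88a_0} |ψ(x)|² dx.
Since A² = 1/(a_0), this is the region integral divided by the full normalization integral.
Both integrals are even about x = 0, so only the x ≥ 0 halves are needed (the factors of 2 cancel). In terms of u = x/a_0 (A² and the length scale cancel between numerator and denominator), P = [∫_{0}^{0.88} e^(-2·u) du] / [∫_{0}^{∞} e^(-2·u) du].
With ∫ e^(-2·u) du = -e^(-2·u)/2 + C, the region integral is 1/2 - e^(-44/25)/2 and the full one is 1/2.
This works out to P = 0.8280.

P ≈ 0.828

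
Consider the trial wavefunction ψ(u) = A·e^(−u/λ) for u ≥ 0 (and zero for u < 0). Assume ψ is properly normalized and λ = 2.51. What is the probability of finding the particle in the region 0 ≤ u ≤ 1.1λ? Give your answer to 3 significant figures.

P ≈ 0.889

The probability is P = ∫ |ψ|² du over [0, 1.1λ].
With A² fixed by ∫|ψ|² = 1, i.e. A² = (λ/2)^(−1), substitute and integrate.
In terms of t = u/λ (A² and the length scale cancel between numerator and denominator), P = [∫_{0}^{1.1} e^(-2·t) dt] / [∫_{0}^{∞} e^(-2·t) dt].
An antiderivative of e^(-2·t) is -e^(-2·t)/2; evaluating from 0 to 1.1 gives 1/2 - e^(-11/5)/2, while the full integral is 1/2.
This works out to P = 0.8892.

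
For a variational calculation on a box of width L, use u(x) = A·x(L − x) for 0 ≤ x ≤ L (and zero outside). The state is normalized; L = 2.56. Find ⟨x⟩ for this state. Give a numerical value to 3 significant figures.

⟨x⟩ ≈ 1.28

The expectation value is the |u|²-weighted average of x: ∫ x|u|² dx.
Since the A² factors cancel between numerator and denominator, ⟨x⟩ = L/2.
With L = 2.56, ⟨x⟩ = 1.280.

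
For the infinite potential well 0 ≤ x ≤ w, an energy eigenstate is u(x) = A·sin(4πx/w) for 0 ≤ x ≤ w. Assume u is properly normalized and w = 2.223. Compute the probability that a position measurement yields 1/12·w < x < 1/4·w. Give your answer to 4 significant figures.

P ≈ 0.2011

|u|² is the probability density, so P = ∫_{1/12·w}^{1/4·w} |u|² dx.
Since A² = 1/(w/2), this is the region integral divided by the full normalization integral.
In terms of t = x/w (A² and the length scale cancel between numerator and denominator), P = [∫_{1/12}^{1/4} sin(4·π·t)^2 dt] / [∫_{0}^{1} sin(4·π·t)^2 dt].
With ∫ sin(4·π·t)^2 dt = t/2 - sin(4·π·t)·cos(4·π·t)/(8·π) + C, the region integral is √(3)/(32·π) + 1/12 and the full one is 1/2.
Evaluating gives P = (√(3)/16 + π/6)/π.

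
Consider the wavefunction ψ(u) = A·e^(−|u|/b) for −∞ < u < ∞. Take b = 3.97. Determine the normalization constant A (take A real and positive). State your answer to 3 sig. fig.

The normalization condition is ∫|ψ|² du = 1 from −∞ to ∞.
With ψ = A·e^(−|u|/b), the integral evaluates to A²·[b].
Plugging in b = 3.97 yields A = 0.5019.

A ≈ 0.502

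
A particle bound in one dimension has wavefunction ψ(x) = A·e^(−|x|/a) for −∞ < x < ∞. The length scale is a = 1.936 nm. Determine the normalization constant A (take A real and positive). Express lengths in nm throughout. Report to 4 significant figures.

A ≈ 0.7187 nm^(-1/2)

We need A² ∫|f|² dx = 1, taking the integral from −∞ to ∞.
∫|ψ|² dx = A²·(a).
Hence A² = 1/[a].
Plugging in a = 1.936 yields A = 0.71870.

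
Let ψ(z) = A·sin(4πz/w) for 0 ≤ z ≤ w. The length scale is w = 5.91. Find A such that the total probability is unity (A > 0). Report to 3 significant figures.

The normalization condition is ∫|ψ|² dz = 1 from 0 to w.
The integral (without the A² prefactor) comes out to w/2.
With w = 5.91: A² = 0.3384 and A = 0.5817.

A ≈ 0.582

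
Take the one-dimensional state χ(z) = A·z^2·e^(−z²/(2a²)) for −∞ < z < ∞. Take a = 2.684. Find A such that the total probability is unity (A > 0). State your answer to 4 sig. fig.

Require ∫ |χ|² dz = 1 over the whole domain.
With ∫_{−∞}^{∞} z^(2m) e^(−αz²) dz = (2m−1)!!·√π / (2^m α^(m+1/2)), with χ = A·z^2·e^(−z²/(2a²)), the integral evaluates to A²·[3·√(π)·a^5/4].
Plugging in a = 2.684 yields A = 0.073490.

A ≈ 0.07349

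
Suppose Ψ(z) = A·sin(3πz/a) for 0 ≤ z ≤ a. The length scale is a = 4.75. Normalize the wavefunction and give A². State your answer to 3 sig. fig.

A^2 ≈ 0.421

The normalization condition is ∫|Ψ|² dz = 1 from 0 to a.
Using sin²θ = (1 − cos 2θ)/2, with Ψ = A·sin(3πz/a), the integral evaluates to A²·[a/2].
Hence A² = 1/[a/2].
Plugging in a = 4.75 yields A = 0.6489.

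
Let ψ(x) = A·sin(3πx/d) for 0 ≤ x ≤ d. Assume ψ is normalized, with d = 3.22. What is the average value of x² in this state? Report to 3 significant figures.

⟨x²⟩ = ∫ x^2 |ψ|² dx over the full domain.
Since the A² factors cancel between numerator and denominator, ⟨x²⟩ = -d^2/(18·π^2) + d^2/3.
With d = 3.22, ⟨x^2⟩ = 3.398.

⟨x^2⟩ ≈ 3.40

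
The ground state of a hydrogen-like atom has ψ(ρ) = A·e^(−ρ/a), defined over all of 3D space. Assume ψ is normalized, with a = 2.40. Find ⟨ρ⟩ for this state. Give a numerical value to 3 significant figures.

⟨ρ⟩ ≈ 3.60

By definition ⟨ρ⟩ = ∫ ρ |ψ(ρ)|² 4πρ² dρ.
Using ∫₀^∞ ρⁿ e^(−αρ) dρ = n!/αⁿ⁺¹, evaluating both integrals, ⟨ρ⟩ = 3·a/2.
With a = 2.40, ⟨ρ⟩ = 3.600.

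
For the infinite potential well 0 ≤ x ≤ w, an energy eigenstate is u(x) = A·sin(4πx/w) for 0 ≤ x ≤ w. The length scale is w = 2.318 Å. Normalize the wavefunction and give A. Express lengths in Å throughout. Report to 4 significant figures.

The normalization condition is ∫|u|² dx = 1 from 0 to w.
With ∫₀^w sin²(nπx/w) dx = w/2, carrying out the integral gives A² · w/2.
Setting this equal to 1 gives A² = 1/(w/2).
With w = 2.318: A² = 0.86281 and A = 0.92888.

A ≈ 0.9289 Å^(-1/2)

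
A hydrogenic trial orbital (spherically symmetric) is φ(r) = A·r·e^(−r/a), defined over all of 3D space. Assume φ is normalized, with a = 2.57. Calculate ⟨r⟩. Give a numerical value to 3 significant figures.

The expectation value is the |φ|²-weighted average of r: ∫ r|φ|² 4πr² dr.
The ratio of the moment integral to the normalization integral gives ⟨r⟩ = 5·a/2.
Putting a = 2.57 gives 6.425.

⟨r⟩ ≈ 6.43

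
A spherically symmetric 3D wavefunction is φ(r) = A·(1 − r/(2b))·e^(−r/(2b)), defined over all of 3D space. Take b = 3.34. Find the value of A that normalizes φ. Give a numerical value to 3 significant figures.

A ≈ 0.0327

We need A² ∫|f|² 4πr² dr = 1, taking the integral from 0 to ∞.
Recall ∫₀^∞ r^m e^(−r/β) dr = m!·β^(m+1), the integral (without the A² prefactor) comes out to 8·π·b^3.
So A² = (8·π·b^3)^(−1).
Plugging in b = 3.34 yields A = 0.03268.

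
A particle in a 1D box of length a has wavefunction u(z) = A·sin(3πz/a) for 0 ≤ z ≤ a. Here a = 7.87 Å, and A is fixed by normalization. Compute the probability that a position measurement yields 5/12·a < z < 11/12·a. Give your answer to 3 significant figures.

The probability is P = ∫ |u|² dz over [5/12·a, 11/12·a].
Since A² = 1/(a/2), this is the region integral divided by the full normalization integral.
Substituting t = z/a, A² and the length scale cancel in the ratio: P = ∫_{5/12}^{11/12} sin(3·π·t)^2 dt / ∫_{0}^{1} sin(3·π·t)^2 dt.
With ∫ sin(3·π·t)^2 dt = t/2 - sin(6·π·t)/(12·π) + C, the region integral is 1/(6·π) + 1/4 and the full one is 1/2.
The result is P = (2 + 3·π)/(6·π).

P ≈ 0.606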